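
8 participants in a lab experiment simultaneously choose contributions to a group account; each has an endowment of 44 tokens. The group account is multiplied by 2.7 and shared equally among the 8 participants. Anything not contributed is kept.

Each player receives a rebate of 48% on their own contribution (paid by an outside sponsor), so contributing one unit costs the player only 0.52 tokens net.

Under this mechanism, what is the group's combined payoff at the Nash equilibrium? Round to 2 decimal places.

With the mechanism, a contributed unit returns (2.7/8) / 0.52 = 0.6490 per unit of net cost — still below 1 — so contributing 0 remains dominant for every player.
At the Nash equilibrium no one contributes; group total payoff = 8 × 44 = 352.

352.00 tokens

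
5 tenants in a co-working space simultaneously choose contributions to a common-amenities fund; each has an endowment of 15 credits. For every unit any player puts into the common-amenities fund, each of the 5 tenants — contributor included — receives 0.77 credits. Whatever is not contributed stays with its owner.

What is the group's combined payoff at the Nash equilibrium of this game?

75.00 credits

The private return per contributed unit is 0.77 < 1, so contributing 0 is dominant for every player. At the Nash equilibrium everyone keeps their 15, and the group total is 5 × 15 = 75.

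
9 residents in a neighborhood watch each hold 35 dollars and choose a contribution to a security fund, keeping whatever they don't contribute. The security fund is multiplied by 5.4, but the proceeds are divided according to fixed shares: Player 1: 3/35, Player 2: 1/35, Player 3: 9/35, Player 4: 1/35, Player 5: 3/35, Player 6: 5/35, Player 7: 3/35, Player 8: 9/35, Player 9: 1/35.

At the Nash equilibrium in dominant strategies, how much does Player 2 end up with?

For player j, contributing a unit is worthwhile iff 5.4 × (j's share) ≥ 1, i.e. iff j's share is at least 0.1852.
The shares above 0.1852 belong to Player 3 and Player 8, contributing 35 each; the remaining 7 contribute 0. Total contributed: 70.
Player 2 keeps 35 and receives 5.4 × 70 × 1/35 = 10.80 from the security fund, for a payoff of 45.80.

45.80 dollars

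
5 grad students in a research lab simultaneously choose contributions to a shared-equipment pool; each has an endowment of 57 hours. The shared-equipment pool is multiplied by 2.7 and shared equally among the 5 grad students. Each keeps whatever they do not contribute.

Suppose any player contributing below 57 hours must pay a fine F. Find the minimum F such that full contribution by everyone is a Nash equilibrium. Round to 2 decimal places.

Given the others contribute fully, the best deviation is to contribute 0 (any partial contribution still incurs the fine and gives up units whose private return 0.5400 is below 1).
Deviating from 57 to 0 saves 57 hours but forfeits the deviator's share of the drop in the shared-equipment pool: 2.7/5 × 57 = 30.78.
So the deviation gain is 57 − 30.78 = 26.22, and the fine must be at least 26.22 hours to wipe it out.

26.22 hours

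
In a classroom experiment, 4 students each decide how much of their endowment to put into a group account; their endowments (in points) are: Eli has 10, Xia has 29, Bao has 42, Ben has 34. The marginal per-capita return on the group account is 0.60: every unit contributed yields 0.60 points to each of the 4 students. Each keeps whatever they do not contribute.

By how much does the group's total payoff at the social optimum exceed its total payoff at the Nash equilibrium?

The private return per contributed unit is 0.60 < 1 for everyone, so the Nash equilibrium is zero contribution and the group total is Σ E_j = 10 + 29 + 42 + 34 = 115.
Each contributed unit returns 2.400 to the group, so the social optimum is full contribution by everyone: group total = 2.400 × 115 = 276.00.
Efficiency loss = (2.400 − 1) × 115 = 161.00.

161.00 points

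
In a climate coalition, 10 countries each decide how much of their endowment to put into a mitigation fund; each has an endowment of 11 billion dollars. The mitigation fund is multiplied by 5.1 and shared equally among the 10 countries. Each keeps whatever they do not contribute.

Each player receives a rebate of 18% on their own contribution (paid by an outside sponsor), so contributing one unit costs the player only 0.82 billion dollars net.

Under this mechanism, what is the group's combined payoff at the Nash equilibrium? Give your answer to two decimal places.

110.00 billion dollars

With the mechanism, a contributed unit returns (5.1/10) / 0.82 = 0.6220 per unit of net cost — still below 1 — so contributing 0 remains dominant for every player.
At the Nash equilibrium no one contributes; group total payoff = 10 × 11 = 110.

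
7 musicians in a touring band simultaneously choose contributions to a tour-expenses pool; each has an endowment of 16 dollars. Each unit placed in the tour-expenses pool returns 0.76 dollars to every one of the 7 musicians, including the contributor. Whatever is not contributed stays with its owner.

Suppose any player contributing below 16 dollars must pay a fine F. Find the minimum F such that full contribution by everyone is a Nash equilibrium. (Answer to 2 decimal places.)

Given the others contribute fully, the best deviation is to contribute 0 (any partial contribution still incurs the fine and gives up units whose private return 0.76 is below 1).
Deviating from 16 to 0 saves 16 dollars but forfeits the deviator's share of the drop in the tour-expenses pool: 0.76 × 16 = 12.16.
So the deviation gain is 16 − 12.16 = 3.84, and the fine must be at least 3.84 dollars to wipe it out.

3.84 dollars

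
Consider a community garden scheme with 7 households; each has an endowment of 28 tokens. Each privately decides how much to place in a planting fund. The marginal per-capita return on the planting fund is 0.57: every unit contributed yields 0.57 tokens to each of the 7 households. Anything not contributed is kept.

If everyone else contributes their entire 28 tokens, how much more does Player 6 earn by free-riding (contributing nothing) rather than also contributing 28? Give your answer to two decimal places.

12.04 tokens

Switching from a contribution of 28 to 0 lets Player 6 keep an extra 28 tokens, but lowers the planting fund by 28, which costs Player 6 their own share of that drop: 0.57 × 28 = 15.96.
Net gain = 28 − 15.96 = 12.04. The private return per contributed unit (0.57) is below 1, so free-riding is indeed the best response regardless of what the others do.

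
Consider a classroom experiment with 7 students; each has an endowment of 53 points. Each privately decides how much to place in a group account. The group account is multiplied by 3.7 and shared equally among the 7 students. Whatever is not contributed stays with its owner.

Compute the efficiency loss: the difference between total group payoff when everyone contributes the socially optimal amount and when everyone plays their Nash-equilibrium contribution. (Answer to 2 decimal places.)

Each contributed unit returns 3.7/7 = 0.5286 to its contributor — below 1 — so contributing 0 is dominant for every player. At the Nash equilibrium everyone keeps their 53, and the group total is 7 × 53 = 371.
Each contributed unit returns 3.700 to the group as a whole (0.5286 to each of 7 players), which exceeds 1, so the social optimum is full contribution: group total = 3.700 × 371 = 1372.70.
Efficiency loss = 1372.70 − 371 = 1001.70.

1001.70 points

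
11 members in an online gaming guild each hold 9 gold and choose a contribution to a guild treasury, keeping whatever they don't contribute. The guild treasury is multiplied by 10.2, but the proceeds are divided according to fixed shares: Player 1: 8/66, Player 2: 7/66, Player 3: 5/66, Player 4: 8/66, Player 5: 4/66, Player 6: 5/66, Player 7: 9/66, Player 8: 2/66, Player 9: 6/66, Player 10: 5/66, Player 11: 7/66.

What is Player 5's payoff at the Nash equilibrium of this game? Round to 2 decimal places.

36.82 gold

A player with share s gets back 10.2·s per unit contributed, so full contribution is dominant for anyone with s > 1/10.2 = 0.0980 and zero contribution is dominant for anyone below.
Player 1, Player 2, Player 4, Player 7 and Player 11 are above the threshold, contributing 9 each; the remaining 6 contribute 0. Total contributed: 45.
Player 5 keeps 9 and receives 10.2 × 45 × 4/66 = 27.82 from the guild treasury, for a payoff of 36.82.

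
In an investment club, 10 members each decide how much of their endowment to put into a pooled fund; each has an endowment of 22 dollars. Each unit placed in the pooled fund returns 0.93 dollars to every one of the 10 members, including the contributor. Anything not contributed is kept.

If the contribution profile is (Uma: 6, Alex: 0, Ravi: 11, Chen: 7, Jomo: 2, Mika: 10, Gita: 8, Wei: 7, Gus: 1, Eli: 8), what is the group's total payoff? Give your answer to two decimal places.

718.00 dollars

Total contributed: 6 + 0 + 11 + 7 + 2 + 10 + 8 + 7 + 1 + 8 = 60; total kept: 10 × 22 − 60 = 160.
The pooled fund pays out 0.93 × 10 × 60 = 558.00 in aggregate.
Group total = 160 + 558.00 = 718.00.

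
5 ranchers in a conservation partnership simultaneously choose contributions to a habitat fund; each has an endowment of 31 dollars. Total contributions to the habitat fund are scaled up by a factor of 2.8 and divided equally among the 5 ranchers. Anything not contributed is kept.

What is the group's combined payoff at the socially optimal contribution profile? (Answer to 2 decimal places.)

434.00 dollars

Each contributed unit returns 2.800 to the group as a whole (0.5600 to each of 5 players), which exceeds 1, so the social optimum is full contribution: group total = 2.800 × 155 = 434.00.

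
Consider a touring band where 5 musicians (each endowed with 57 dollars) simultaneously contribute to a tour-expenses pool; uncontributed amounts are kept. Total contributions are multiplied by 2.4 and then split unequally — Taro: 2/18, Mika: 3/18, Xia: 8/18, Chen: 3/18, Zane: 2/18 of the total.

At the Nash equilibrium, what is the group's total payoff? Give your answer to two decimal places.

A player with share s gets back 2.4·s per unit contributed, so full contribution is dominant for anyone with s > 1/2.4 = 0.4167 and zero contribution is dominant for anyone below.
Only Xia (8/18) clears that bar, contributing 57; the remaining 4 contribute 0. Total contributed: 57.
The tour-expenses pool pays out 2.4 × 57 = 136.80 in total (split across the unequal shares, but the aggregate is all that matters for the group sum).
The 4 free-riders keep 57 each, adding 228. Group total = 228 + 136.80 = 364.80.

364.80 dollars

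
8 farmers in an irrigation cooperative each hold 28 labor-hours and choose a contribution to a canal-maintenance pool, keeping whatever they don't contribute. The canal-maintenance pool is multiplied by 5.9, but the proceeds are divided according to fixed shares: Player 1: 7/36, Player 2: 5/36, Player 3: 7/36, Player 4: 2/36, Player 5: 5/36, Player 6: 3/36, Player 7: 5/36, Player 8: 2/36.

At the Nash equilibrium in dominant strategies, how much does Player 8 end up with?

46.36 labor-hours

A player with share s gets back 5.9·s per unit contributed, so full contribution is dominant for anyone with s > 1/5.9 = 0.1695 and zero contribution is dominant for anyone below.
Player 1 and Player 3 clear that bar, contributing 28 each; the remaining 6 contribute 0. Total contributed: 56.
Player 8 keeps 28 and receives 5.9 × 56 × 2/36 = 18.36 from the canal-maintenance pool, for a payoff of 46.36.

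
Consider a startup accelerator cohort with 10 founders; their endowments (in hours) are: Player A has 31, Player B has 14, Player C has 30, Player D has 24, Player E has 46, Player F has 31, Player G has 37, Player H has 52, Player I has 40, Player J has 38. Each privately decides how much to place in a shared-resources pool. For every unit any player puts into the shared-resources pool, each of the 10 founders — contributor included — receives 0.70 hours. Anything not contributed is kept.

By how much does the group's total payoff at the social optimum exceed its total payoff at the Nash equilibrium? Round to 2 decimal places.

The private return per contributed unit is 0.70 < 1 for everyone, so the Nash equilibrium is zero contribution and the group total is Σ E_j = 31 + 14 + 30 + 24 + 46 + 31 + 37 + 52 + 40 + 38 = 343.
Each contributed unit returns 7.000 to the group, so the social optimum is full contribution by everyone: group total = 7.000 × 343 = 2401.00.
Efficiency loss = (7.000 − 1) × 343 = 2058.00.

2058.00 hours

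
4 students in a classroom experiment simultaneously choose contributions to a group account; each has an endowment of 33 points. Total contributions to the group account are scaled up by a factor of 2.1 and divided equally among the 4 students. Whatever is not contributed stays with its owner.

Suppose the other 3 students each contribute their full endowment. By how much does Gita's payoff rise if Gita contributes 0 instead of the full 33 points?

15.68 points

Switching from a contribution of 33 to 0 lets Gita keep an extra 33 points, but lowers the group account by 33, which costs Gita their own share of that drop: 2.1/4 × 33 = 17.32.
Net gain = 33 − 17.32 = 15.68. The private return per contributed unit (0.5250) is below 1, so free-riding is indeed the best response regardless of what the others do.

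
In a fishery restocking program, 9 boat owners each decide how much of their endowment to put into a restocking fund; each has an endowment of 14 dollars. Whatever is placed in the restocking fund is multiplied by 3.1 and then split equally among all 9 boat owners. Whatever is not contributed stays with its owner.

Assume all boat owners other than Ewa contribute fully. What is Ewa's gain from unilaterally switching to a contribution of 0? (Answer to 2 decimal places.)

Switching from a contribution of 14 to 0 lets Ewa keep an extra 14 dollars, but lowers the restocking fund by 14, which costs Ewa their own share of that drop: 3.1/9 × 14 = 4.82.
Net gain = 14 − 4.82 = 9.18. The private return per contributed unit (0.3444) is below 1, so free-riding is indeed the best response regardless of what the others do.

9.18 dollars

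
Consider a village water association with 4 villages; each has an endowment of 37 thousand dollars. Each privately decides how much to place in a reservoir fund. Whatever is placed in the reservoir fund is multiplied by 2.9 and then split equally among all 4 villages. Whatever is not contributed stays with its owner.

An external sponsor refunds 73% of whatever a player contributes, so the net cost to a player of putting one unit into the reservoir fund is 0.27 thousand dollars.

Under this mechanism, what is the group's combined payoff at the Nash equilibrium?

The effective private return per unit is now (2.9/4) / 0.27 = 2.6852 > 1, so every player's dominant strategy flips to full contribution.
So the Nash equilibrium is full contribution by all 4; the group earns 4 × (37 × 0.73 + 2.9 × 37) = 537.24.

537.24 thousand dollars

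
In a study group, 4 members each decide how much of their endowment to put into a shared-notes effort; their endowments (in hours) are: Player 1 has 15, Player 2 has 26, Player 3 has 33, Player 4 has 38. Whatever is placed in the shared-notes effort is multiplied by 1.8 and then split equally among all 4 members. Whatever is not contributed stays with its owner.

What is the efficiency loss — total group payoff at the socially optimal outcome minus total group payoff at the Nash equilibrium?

The private return per contributed unit is 1.8/4 = 0.4500 < 1 for every player regardless of endowment, so the Nash equilibrium is zero contribution and the group total is Σ E_j = 15 + 26 + 33 + 38 = 112.
Each contributed unit returns 1.800 to the group, so the social optimum is full contribution by everyone: group total = 1.800 × 112 = 201.60.
Efficiency loss = (1.800 − 1) × 112 = 89.60.

89.60 hours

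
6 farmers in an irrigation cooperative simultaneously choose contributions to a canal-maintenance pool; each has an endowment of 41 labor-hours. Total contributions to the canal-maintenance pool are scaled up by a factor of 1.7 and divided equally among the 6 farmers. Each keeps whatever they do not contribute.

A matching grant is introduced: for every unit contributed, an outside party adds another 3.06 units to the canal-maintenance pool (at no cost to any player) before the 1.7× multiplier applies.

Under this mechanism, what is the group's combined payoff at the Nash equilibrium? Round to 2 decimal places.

Under the mechanism each unit contributed yields 1.7 × 4.06 / 6 = 1.1503 back to its contributor per unit of net cost, which exceeds 1, making full contribution the dominant choice for everyone.
So the Nash equilibrium is full contribution by all 6; the group earns 1.7 × 4.06 × 246 = 1697.89.

1697.89 labor-hours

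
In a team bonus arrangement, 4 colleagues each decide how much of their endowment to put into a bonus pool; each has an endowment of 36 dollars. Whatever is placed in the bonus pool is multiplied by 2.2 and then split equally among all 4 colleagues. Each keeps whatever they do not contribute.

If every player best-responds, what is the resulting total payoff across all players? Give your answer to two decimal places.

144.00 dollars

Each contributed unit returns 2.2/4 = 0.5500 to its contributor — below 1 — so contributing 0 is dominant for every player. At the Nash equilibrium everyone keeps their 36, and the group total is 4 × 36 = 144.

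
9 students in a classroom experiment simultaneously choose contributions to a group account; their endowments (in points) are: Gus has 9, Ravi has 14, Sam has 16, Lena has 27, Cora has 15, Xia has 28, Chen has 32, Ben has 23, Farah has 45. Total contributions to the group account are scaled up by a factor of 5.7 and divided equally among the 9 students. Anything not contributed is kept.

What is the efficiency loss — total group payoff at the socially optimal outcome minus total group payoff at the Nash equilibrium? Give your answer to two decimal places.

982.30 points

The private return per contributed unit is 5.7/9 = 0.6333 < 1 for every player regardless of endowment, so the Nash equilibrium is zero contribution and the group total is Σ E_j = 9 + 14 + 16 + 27 + 15 + 28 + 32 + 23 + 45 = 209.
Each contributed unit returns 5.700 to the group, so the social optimum is full contribution by everyone: group total = 5.700 × 209 = 1191.30.
Efficiency loss = (5.700 − 1) × 209 = 982.30.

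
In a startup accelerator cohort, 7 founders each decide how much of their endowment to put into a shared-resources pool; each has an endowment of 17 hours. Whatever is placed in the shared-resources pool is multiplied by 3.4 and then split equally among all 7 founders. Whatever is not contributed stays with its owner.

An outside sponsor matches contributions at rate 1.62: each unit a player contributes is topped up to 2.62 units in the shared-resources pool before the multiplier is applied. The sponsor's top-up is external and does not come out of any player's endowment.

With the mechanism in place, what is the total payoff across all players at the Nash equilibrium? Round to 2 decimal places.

With the mechanism, a contributed unit returns 3.4 × 2.62 / 7 = 1.2726 per unit of net cost to the contributor — now above 1 — so contributing fully is weakly dominant for every player.
At the Nash equilibrium everyone contributes 17. Group total payoff = 3.4 × 2.62 × 119 = 1060.05.

1060.05 hours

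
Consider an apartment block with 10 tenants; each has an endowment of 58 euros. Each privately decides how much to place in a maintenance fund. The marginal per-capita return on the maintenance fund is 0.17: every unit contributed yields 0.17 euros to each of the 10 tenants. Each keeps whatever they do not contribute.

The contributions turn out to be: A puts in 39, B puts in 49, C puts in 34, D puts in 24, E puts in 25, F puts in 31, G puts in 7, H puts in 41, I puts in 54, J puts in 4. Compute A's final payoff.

Total contributed: 39 + 49 + 34 + 24 + 25 + 31 + 7 + 41 + 54 + 4 = 308.
Each receives 0.17 × 308 = 52.36 from the maintenance fund.
A keeps 58 − 39 = 19, so A's payoff is 19 + 52.36 = 71.36.

71.36 euros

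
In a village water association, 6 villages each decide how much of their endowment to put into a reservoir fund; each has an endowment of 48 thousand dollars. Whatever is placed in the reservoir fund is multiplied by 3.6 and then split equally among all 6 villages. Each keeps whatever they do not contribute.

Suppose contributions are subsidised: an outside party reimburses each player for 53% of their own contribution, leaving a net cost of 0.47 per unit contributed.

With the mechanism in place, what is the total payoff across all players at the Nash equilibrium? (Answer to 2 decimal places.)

The effective private return per unit is now (3.6/6) / 0.47 = 1.2766 > 1, so every player's dominant strategy flips to full contribution.
At the Nash equilibrium everyone contributes 48. Group total payoff = 6 × (48 × 0.53 + 3.6 × 48) = 1189.44.

1189.44 thousand dollars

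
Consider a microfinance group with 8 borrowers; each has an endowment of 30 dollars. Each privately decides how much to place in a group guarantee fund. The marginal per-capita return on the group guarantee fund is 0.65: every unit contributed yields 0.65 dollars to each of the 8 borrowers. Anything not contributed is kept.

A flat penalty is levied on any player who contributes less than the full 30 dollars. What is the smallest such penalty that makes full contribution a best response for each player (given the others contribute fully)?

Given the others contribute fully, the best deviation is to contribute 0 (any partial contribution still incurs the fine and gives up units whose private return 0.65 is below 1).
Deviating from 30 to 0 saves 30 dollars but forfeits the deviator's share of the drop in the group guarantee fund: 0.65 × 30 = 19.50.
So the deviation gain is 30 − 19.50 = 10.50, and the fine must be at least 10.50 dollars to wipe it out.

10.50 dollars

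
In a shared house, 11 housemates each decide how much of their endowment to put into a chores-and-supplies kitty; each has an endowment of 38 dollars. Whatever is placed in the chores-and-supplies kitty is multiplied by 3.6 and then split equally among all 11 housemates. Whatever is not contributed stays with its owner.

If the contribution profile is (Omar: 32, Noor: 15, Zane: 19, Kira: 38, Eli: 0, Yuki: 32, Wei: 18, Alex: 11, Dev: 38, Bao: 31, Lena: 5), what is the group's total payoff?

1039.40 dollars

Total contributed: 32 + 15 + 19 + 38 + 0 + 32 + 18 + 11 + 38 + 31 + 5 = 239; total kept: 11 × 38 − 239 = 179.
The chores-and-supplies kitty pays out 3.6 × 239 = 860.40 in aggregate.
Group total = 179 + 860.40 = 1039.40.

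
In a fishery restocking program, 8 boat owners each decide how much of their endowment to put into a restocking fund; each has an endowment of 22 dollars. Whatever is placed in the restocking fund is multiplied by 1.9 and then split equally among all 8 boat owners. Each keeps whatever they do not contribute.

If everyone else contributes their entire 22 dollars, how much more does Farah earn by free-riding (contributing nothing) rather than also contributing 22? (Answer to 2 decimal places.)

Switching from a contribution of 22 to 0 lets Farah keep an extra 22 dollars, but lowers the restocking fund by 22, which costs Farah their own share of that drop: 1.9/8 × 22 = 5.22.
Net gain = 22 − 5.22 = 16.78. The private return per contributed unit (0.2375) is below 1, so free-riding is indeed the best response regardless of what the others do.

16.78 dollars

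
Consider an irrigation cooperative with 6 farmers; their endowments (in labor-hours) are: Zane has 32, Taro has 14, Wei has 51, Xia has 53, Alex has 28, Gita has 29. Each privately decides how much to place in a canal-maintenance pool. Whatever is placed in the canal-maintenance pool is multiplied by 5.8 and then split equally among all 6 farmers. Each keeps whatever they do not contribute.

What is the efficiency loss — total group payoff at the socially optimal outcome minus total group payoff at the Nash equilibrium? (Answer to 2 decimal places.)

993.60 labor-hours

The private return per contributed unit is 5.8/6 = 0.9667 < 1 for every player regardless of endowment, so the Nash equilibrium is zero contribution and the group total is Σ E_j = 32 + 14 + 51 + 53 + 28 + 29 = 207.
Each contributed unit returns 5.800 to the group, so the social optimum is full contribution by everyone: group total = 5.800 × 207 = 1200.60.
Efficiency loss = (5.800 − 1) × 207 = 993.60.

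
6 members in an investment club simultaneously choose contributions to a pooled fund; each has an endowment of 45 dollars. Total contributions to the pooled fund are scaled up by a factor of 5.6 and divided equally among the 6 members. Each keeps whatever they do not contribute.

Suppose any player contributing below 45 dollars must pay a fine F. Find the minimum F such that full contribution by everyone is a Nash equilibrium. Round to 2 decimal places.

Given the others contribute fully, the best deviation is to contribute 0 (any partial contribution still incurs the fine and gives up units whose private return 0.9333 is below 1).
Deviating from 45 to 0 saves 45 dollars but forfeits the deviator's share of the drop in the pooled fund: 5.6/6 × 45 = 42.00.
So the deviation gain is 45 − 42.00 = 3.00, and the fine must be at least 3.00 dollars to wipe it out.

3.00 dollars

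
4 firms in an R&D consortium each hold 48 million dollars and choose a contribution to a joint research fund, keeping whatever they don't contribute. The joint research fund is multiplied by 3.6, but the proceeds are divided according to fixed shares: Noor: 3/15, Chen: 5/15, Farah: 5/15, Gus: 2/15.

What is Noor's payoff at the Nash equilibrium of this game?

For player j, contributing a unit is worthwhile iff 3.6 × (j's share) ≥ 1, i.e. iff j's share is at least 0.2778.
The shares above 0.2778 belong to Chen and Farah, contributing 48 each; the remaining 2 contribute 0. Total contributed: 96.
Noor keeps 48 and receives 3.6 × 96 × 3/15 = 69.12 from the joint research fund, for a payoff of 117.12.

117.12 million dollars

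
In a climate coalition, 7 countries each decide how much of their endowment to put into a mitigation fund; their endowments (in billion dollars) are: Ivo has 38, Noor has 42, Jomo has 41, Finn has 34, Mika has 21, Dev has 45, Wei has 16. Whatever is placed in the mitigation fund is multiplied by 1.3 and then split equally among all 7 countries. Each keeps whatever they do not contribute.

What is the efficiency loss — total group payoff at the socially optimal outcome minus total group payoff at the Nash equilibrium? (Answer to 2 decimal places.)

The private return per contributed unit is 1.3/7 = 0.1857 < 1 for every player regardless of endowment, so the Nash equilibrium is zero contribution and the group total is Σ E_j = 38 + 42 + 41 + 34 + 21 + 45 + 16 = 237.
Each contributed unit returns 1.300 to the group, so the social optimum is full contribution by everyone: group total = 1.300 × 237 = 308.10.
Efficiency loss = (1.300 − 1) × 237 = 71.10.

71.10 billion dollars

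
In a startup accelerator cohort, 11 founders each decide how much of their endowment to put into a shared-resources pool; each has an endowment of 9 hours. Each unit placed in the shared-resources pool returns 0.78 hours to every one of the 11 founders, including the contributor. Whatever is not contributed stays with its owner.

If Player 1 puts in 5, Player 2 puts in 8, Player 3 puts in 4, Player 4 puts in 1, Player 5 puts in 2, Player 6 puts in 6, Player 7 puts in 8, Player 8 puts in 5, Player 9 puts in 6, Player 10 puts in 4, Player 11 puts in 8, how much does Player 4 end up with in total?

52.46 hours

Total contributed: 5 + 8 + 4 + 1 + 2 + 6 + 8 + 5 + 6 + 4 + 8 = 57.
Each receives 0.78 × 57 = 44.46 from the shared-resources pool.
Player 4 keeps 9 − 1 = 8, so Player 4's payoff is 8 + 44.46 = 52.46.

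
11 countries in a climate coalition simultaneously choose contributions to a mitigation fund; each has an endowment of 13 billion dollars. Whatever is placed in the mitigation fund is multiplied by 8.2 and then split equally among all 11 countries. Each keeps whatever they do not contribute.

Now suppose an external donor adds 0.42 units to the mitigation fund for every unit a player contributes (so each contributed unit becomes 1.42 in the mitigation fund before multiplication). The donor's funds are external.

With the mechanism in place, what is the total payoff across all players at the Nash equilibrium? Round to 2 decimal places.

1665.09 billion dollars

Under the mechanism each unit contributed yields 8.2 × 1.42 / 11 = 1.0585 back to its contributor per unit of net cost, which exceeds 1, making full contribution the dominant choice for everyone.
At the Nash equilibrium everyone contributes 13. Group total payoff = 8.2 × 1.42 × 143 = 1665.09.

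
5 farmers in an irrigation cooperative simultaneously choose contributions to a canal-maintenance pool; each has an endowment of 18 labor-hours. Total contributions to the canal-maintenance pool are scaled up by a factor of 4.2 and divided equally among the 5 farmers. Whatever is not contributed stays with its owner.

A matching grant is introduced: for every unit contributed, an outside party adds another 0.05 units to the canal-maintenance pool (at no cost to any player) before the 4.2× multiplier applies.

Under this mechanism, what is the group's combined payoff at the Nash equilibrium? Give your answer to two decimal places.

The effective private return is 4.2 × 1.05 / 5 = 0.8820, which is still under 1, so the mechanism doesn't change anyone's dominant strategy: zero contribution.
At the Nash equilibrium no one contributes; group total payoff = 5 × 18 = 90.

90.00 labor-hours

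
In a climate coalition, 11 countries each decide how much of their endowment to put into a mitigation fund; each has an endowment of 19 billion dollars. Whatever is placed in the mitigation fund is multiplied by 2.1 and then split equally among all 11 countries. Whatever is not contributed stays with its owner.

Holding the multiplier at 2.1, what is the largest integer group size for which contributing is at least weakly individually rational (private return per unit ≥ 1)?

2

Private return per unit is 2.1/(group size), which is ≥ 1 whenever the group size is ≤ 2.1.
The largest such integer is 2.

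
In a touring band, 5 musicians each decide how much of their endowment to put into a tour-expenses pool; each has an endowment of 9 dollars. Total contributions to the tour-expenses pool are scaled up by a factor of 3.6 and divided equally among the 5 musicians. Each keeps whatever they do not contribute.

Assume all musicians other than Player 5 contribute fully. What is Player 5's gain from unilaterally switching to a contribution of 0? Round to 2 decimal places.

Switching from a contribution of 9 to 0 lets Player 5 keep an extra 9 dollars, but lowers the tour-expenses pool by 9, which costs Player 5 their own share of that drop: 3.6/5 × 9 = 6.48.
Net gain = 9 − 6.48 = 2.52. The private return per contributed unit (0.7200) is below 1, so free-riding is indeed the best response regardless of what the others do.

2.52 dollars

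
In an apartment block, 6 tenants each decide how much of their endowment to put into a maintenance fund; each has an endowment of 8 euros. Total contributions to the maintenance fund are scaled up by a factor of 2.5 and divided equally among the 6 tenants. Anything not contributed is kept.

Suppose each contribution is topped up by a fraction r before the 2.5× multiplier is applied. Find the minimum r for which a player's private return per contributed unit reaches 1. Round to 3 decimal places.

With matching at rate r, one contributed unit becomes (1 + r) in the maintenance fund and returns 2.5 × (1 + r) / 6 to the contributor.
Setting this equal to 1: 1 + r = 6/2.5 = 2.4000.
So the minimum matching rate is r = 2.4000 − 1 = 1.400.

1.400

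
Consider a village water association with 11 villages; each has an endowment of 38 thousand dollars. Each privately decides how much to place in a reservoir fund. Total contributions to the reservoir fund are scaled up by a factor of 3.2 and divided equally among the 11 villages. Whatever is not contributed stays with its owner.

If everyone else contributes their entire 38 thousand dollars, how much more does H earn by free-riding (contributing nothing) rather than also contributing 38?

Switching from a contribution of 38 to 0 lets H keep an extra 38 thousand dollars, but lowers the reservoir fund by 38, which costs H their own share of that drop: 3.2/11 × 38 = 11.05.
Net gain = 38 − 11.05 = 26.95. The private return per contributed unit (0.2909) is below 1, so free-riding is indeed the best response regardless of what the others do.

26.95 thousand dollars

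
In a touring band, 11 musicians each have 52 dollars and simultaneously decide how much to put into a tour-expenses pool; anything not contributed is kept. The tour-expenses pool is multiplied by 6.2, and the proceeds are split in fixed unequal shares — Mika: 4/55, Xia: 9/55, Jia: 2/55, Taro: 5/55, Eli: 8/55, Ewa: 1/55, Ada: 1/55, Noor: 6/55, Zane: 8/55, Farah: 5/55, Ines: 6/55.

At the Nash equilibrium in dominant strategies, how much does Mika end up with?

Player j's private return per contributed unit is 6.2 × (j's share). Contributing is weakly dominant for j when that share is at least 1/6.2 = 0.1613, and contributing 0 is dominant otherwise.
Only Xia (9/55) clears that bar, contributing 52; the remaining 10 contribute 0. Total contributed: 52.
Mika keeps 52 and receives 6.2 × 52 × 4/55 = 23.45 from the tour-expenses pool, for a payoff of 75.45.

75.45 dollars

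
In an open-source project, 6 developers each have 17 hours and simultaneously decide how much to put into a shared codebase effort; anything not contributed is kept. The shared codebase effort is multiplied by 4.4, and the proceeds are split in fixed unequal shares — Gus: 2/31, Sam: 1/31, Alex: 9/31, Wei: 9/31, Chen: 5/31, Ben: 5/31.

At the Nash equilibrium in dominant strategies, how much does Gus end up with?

26.65 hours

Player j's private return per contributed unit is 4.4 × (j's share). Contributing is weakly dominant for j when that share is at least 1/4.4 = 0.2273, and contributing 0 is dominant otherwise.
Alex and Wei are above the threshold, contributing 17 each; the remaining 4 contribute 0. Total contributed: 34.
Gus keeps 17 and receives 4.4 × 34 × 2/31 = 9.65 from the shared codebase effort, for a payoff of 26.65.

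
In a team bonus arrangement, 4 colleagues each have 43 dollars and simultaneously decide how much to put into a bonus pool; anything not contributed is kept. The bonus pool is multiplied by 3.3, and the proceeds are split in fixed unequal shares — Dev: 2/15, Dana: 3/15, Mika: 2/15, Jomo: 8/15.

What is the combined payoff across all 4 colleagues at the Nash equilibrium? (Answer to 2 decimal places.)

270.90 dollars

A player with share s gets back 3.3·s per unit contributed, so full contribution is dominant for anyone with s > 1/3.3 = 0.3030 and zero contribution is dominant for anyone below.
The only share above 0.3030 is Jomo's 8/15, contributing 43; the remaining 3 contribute 0. Total contributed: 43.
The bonus pool pays out 3.3 × 43 = 141.90 in total (split across the unequal shares, but the aggregate is all that matters for the group sum).
The 3 free-riders keep 43 each, adding 129. Group total = 129 + 141.90 = 270.90.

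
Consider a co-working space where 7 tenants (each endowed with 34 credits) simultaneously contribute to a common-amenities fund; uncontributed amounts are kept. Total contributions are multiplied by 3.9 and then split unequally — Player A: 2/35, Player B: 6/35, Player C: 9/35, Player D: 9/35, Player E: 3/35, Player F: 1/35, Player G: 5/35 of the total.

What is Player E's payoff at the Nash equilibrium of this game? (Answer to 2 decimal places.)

Each unit j contributes comes back to j as 3.9 × (j's share), so j prefers to contribute only if that share exceeds 1/3.9 = 0.2564; otherwise keeping the unit dominates.
Player C and Player D clear that bar, contributing 34 each; the remaining 5 contribute 0. Total contributed: 68.
Player E keeps 34 and receives 3.9 × 68 × 3/35 = 22.73 from the common-amenities fund, for a payoff of 56.73.

56.73 credits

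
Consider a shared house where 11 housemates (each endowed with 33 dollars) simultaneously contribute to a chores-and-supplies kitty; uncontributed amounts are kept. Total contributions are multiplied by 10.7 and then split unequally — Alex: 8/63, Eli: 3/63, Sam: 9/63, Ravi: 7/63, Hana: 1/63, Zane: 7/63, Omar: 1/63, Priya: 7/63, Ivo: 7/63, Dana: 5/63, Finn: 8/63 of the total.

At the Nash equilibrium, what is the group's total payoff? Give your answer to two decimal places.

2603.70 dollars

Player j's private return per contributed unit is 10.7 × (j's share). Contributing is weakly dominant for j when that share is at least 1/10.7 = 0.0935, and contributing 0 is dominant otherwise.
The shares above 0.0935 belong to Alex, Sam, Ravi, Zane, Priya, Ivo and Finn, contributing 33 each; the remaining 4 contribute 0. Total contributed: 231.
The chores-and-supplies kitty pays out 10.7 × 231 = 2471.70 in total (split across the unequal shares, but the aggregate is all that matters for the group sum).
The 4 free-riders keep 33 each, adding 132. Group total = 132 + 2471.70 = 2603.70.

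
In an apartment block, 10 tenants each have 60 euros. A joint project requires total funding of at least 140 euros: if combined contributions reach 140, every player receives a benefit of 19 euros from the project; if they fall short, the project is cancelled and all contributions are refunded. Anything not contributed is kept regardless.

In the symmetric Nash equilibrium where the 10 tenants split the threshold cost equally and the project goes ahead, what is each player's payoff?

65 euros

Equal share of the threshold: 140/10 = 14.
At this profile no one gains by cutting their contribution: any cut drops the total below 140, the project is cancelled, contributions are refunded, and the deviator ends with 60, which is less than 60 − 14 + 19 = 65. Contributing more than 14 just wastes the excess. So contributing exactly 14 is a best response.
Each player's payoff: 60 − 14 + 19 = 65.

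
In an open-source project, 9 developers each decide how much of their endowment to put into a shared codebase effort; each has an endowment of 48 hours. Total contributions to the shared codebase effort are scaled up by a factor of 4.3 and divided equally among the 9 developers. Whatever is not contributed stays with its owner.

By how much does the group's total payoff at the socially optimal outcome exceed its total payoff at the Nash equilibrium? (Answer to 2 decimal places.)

Each contributed unit returns 4.3/9 = 0.4778 to its contributor — below 1 — so contributing 0 is dominant for every player. At the Nash equilibrium everyone keeps their 48, and the group total is 9 × 48 = 432.
Each contributed unit returns 4.300 to the group as a whole (0.4778 to each of 9 players), which exceeds 1, so the social optimum is full contribution: group total = 4.300 × 432 = 1857.60.
Efficiency loss = 1857.60 − 432 = 1425.60.

1425.60 hours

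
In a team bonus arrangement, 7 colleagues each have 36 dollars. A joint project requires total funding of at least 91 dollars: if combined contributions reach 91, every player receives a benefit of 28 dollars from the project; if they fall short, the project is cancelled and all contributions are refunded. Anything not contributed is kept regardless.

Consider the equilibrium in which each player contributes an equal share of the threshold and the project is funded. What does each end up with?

Equal share of the threshold: 91/7 = 13.
At this profile no one gains by cutting their contribution: any cut drops the total below 91, the project is cancelled, contributions are refunded, and the deviator ends with 36, which is less than 36 − 13 + 28 = 51. Contributing more than 13 just wastes the excess. So contributing exactly 13 is a best response.
Each player's payoff: 36 − 13 + 28 = 51.

51 dollars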